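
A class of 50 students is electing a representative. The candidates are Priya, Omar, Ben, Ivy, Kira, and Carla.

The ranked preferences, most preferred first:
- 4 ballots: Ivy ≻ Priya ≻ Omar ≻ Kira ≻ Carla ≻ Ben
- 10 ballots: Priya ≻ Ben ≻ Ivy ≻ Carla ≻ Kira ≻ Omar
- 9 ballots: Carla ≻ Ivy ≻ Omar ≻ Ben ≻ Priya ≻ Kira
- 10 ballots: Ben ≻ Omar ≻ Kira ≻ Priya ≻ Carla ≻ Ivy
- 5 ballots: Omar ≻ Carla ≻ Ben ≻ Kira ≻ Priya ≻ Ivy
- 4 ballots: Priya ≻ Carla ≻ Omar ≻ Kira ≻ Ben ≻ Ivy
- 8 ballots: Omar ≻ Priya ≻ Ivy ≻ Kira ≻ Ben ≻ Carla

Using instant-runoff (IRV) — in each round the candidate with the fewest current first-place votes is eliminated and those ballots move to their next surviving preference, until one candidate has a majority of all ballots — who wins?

Omar

Round 1: Priya 14, Omar 13, Ben 10, Ivy 4, Kira 0, Carla 9. Kira eliminated.
Round 2: Priya 14, Omar 13, Ben 10, Ivy 4, Carla 9. Ivy eliminated.
Round 3: Priya 18, Omar 13, Ben 10, Carla 9. Carla eliminated.
Round 4: Priya 18, Omar 22, Ben 10. Ben eliminated.
Round 5: Priya 18, Omar 32. Omar has a majority (≥26).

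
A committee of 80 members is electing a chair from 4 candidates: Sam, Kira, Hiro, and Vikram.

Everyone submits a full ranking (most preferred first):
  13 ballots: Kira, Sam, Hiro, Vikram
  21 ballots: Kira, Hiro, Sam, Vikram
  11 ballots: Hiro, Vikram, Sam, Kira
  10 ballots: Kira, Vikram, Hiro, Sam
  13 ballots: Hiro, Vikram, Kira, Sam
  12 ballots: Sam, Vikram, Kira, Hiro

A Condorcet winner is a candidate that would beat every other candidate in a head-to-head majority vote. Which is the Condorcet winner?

Kira vs Sam: 57–23
Kira vs Hiro: 56–24
Kira vs Vikram: 44–36
Kira beats every other candidate.

Kira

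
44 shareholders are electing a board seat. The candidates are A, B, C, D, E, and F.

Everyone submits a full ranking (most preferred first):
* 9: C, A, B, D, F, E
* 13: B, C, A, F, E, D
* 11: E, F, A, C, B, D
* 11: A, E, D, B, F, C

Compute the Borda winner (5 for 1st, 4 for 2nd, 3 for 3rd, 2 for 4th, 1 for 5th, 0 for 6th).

A: 9×4 + 13×3 + 11×3 + 11×5 = 163
B: 9×3 + 13×5 + 11×1 + 11×2 = 125
C: 9×5 + 13×4 + 11×2 + 11×0 = 119
D: 9×2 + 13×0 + 11×0 + 11×3 = 51
E: 9×0 + 13×1 + 11×5 + 11×4 = 112
F: 9×1 + 13×2 + 11×4 + 11×1 = 90

A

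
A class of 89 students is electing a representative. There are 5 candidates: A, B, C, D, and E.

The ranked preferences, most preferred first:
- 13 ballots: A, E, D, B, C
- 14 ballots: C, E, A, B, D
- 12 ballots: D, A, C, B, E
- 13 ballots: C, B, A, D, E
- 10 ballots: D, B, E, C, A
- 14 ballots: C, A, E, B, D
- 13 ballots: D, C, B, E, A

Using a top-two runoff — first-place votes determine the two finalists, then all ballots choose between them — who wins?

Round 1 first-place votes: A 13, B 0, C 41, D 35, E 0. C and D advance.
Runoff: C is ranked above D on 41 ballots, D above C on 48.

D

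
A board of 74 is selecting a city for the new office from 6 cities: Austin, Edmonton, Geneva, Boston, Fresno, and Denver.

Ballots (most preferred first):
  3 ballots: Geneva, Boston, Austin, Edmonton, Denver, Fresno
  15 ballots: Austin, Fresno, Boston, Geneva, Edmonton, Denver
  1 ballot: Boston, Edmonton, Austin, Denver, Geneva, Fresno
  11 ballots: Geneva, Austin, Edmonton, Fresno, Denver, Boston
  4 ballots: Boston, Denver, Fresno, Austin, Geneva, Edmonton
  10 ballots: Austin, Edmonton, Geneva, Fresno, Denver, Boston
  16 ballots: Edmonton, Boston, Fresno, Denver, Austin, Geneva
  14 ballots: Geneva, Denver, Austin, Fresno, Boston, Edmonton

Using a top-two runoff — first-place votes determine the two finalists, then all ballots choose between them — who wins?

Round 1 first-place votes: Austin 25, Edmonton 16, Geneva 28, Boston 5, Fresno 0, Denver 0. Geneva and Austin advance.
Runoff: Geneva is ranked above Austin on 28 ballots, Austin above Geneva on 46.

Austin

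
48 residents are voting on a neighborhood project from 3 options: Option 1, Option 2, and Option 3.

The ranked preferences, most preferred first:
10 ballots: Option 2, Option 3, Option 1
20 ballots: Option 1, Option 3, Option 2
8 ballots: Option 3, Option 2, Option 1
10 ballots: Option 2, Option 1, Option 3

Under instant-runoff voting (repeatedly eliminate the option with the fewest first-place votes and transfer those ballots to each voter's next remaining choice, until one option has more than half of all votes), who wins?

Round 1: Option 1 20, Option 2 20, Option 3 8. Option 3 eliminated.
Round 2: Option 1 20, Option 2 28. Option 2 has a majority (≥25).

Option 2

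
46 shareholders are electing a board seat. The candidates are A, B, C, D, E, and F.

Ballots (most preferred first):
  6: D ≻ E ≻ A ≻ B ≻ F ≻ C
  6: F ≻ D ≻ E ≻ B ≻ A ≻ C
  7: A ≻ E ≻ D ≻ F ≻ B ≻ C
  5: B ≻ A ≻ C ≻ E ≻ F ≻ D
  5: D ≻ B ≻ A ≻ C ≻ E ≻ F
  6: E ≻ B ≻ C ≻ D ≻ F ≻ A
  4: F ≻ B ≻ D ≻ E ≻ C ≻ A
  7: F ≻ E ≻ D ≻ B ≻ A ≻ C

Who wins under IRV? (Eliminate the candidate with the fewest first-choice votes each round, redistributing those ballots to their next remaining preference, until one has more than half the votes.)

D

Round 1: A 7, B 5, C 0, D 11, E 6, F 17. C eliminated.
Round 2: A 7, B 5, D 11, E 6, F 17. B eliminated.
Round 3: A 12, D 11, E 6, F 17. E eliminated.
Round 4: A 12, D 17, F 17. A eliminated.
Round 5: D 24, F 22. D has a majority (≥24).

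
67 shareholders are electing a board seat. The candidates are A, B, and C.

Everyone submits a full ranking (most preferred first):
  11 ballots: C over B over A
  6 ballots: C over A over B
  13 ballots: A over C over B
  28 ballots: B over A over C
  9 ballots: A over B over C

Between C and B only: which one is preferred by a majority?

C is ranked above B on 30 ballots; B above C on 37.

B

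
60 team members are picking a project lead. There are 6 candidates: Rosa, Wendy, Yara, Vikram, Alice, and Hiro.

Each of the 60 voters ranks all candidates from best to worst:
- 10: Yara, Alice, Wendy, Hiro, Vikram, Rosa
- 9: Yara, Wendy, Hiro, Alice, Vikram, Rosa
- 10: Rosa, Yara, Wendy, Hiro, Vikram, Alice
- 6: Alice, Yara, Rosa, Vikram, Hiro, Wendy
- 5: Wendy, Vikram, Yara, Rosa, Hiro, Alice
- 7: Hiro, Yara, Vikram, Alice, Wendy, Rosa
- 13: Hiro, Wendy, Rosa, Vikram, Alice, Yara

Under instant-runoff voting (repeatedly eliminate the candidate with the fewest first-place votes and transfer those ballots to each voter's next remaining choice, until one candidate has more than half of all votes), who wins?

Yara

Round 1: Rosa 10, Wendy 5, Yara 19, Vikram 0, Alice 6, Hiro 20. Vikram eliminated.
Round 2: Rosa 10, Wendy 5, Yara 19, Alice 6, Hiro 20. Wendy eliminated.
Round 3: Rosa 10, Yara 24, Alice 6, Hiro 20. Alice eliminated.
Round 4: Rosa 10, Yara 30, Hiro 20. Rosa eliminated.
Round 5: Yara 40, Hiro 20. Yara has a majority (≥31).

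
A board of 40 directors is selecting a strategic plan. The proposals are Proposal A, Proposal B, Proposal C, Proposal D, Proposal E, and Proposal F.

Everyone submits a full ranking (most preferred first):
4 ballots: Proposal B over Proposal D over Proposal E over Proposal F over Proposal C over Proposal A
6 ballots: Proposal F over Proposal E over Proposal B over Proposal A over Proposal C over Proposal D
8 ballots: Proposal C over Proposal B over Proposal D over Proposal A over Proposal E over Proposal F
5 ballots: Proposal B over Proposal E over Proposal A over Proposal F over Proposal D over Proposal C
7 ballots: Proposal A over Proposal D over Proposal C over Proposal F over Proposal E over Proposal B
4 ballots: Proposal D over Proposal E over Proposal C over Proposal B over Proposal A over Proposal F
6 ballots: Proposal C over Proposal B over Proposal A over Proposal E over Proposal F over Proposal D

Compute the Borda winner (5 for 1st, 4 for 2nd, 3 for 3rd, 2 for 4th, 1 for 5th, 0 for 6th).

Proposal B

Proposal A: 4×0 + 6×2 + 8×2 + 5×3 + 7×5 + 4×1 + 6×3 = 100
Proposal B: 4×5 + 6×3 + 8×4 + 5×5 + 7×0 + 4×2 + 6×4 = 127
Proposal C: 4×1 + 6×1 + 8×5 + 5×0 + 7×3 + 4×3 + 6×5 = 113
Proposal D: 4×4 + 6×0 + 8×3 + 5×1 + 7×4 + 4×5 + 6×0 = 93
Proposal E: 4×3 + 6×4 + 8×1 + 5×4 + 7×1 + 4×4 + 6×2 = 99
Proposal F: 4×2 + 6×5 + 8×0 + 5×2 + 7×2 + 4×0 + 6×1 = 68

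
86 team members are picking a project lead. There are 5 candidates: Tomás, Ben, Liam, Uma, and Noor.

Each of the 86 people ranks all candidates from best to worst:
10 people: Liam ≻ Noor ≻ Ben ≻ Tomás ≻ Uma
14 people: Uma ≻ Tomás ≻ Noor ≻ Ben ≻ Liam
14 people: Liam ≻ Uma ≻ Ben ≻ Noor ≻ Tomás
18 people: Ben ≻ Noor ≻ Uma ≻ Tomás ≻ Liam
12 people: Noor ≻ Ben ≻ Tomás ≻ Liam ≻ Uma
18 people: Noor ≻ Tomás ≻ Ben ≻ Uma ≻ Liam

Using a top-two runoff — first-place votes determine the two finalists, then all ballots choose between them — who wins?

Round 1 first-place votes: Tomás 0, Ben 18, Liam 24, Uma 14, Noor 30. Noor and Liam advance.
Runoff: Noor is ranked above Liam on 62 ballots, Liam above Noor on 24.

Noor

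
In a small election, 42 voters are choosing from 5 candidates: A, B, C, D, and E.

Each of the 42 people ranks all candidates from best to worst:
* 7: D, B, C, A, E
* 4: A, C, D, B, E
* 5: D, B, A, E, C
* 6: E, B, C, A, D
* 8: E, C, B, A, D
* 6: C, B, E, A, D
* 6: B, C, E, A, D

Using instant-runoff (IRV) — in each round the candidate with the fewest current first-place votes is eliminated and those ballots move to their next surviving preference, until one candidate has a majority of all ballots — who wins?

Round 1: A 4, B 6, C 6, D 12, E 14. A eliminated.
Round 2: B 6, C 10, D 12, E 14. B eliminated.
Round 3: C 16, D 12, E 14. D eliminated.
Round 4: C 23, E 19. C has a majority (≥22).

C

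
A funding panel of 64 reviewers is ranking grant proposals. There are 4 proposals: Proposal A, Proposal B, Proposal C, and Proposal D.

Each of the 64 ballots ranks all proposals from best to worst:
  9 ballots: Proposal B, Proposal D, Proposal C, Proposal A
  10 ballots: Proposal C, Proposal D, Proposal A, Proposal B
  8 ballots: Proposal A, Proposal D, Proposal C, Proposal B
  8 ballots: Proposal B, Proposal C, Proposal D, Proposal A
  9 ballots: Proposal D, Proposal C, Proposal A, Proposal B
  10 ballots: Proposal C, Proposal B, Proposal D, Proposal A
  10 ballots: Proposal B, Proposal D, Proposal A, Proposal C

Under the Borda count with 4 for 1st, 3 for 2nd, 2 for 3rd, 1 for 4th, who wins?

Proposal D

Proposal A: 9×1 + 10×2 + 8×4 + 8×1 + 9×2 + 10×1 + 10×2 = 117
Proposal B: 9×4 + 10×1 + 8×1 + 8×4 + 9×1 + 10×3 + 10×4 = 165
Proposal C: 9×2 + 10×4 + 8×2 + 8×3 + 9×3 + 10×4 + 10×1 = 175
Proposal D: 9×3 + 10×3 + 8×3 + 8×2 + 9×4 + 10×2 + 10×3 = 183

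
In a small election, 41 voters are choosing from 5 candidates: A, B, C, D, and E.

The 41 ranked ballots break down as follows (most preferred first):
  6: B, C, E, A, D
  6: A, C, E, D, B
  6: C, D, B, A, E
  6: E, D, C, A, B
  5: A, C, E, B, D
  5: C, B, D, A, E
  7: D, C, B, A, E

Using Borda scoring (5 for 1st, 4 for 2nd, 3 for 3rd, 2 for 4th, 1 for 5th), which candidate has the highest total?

C

A: 6×2 + 6×5 + 6×2 + 6×2 + 5×5 + 5×2 + 7×2 = 115
B: 6×5 + 6×1 + 6×3 + 6×1 + 5×2 + 5×4 + 7×3 = 111
C: 6×4 + 6×4 + 6×5 + 6×3 + 5×4 + 5×5 + 7×4 = 169
D: 6×1 + 6×2 + 6×4 + 6×4 + 5×1 + 5×3 + 7×5 = 121
E: 6×3 + 6×3 + 6×1 + 6×5 + 5×3 + 5×1 + 7×1 = 99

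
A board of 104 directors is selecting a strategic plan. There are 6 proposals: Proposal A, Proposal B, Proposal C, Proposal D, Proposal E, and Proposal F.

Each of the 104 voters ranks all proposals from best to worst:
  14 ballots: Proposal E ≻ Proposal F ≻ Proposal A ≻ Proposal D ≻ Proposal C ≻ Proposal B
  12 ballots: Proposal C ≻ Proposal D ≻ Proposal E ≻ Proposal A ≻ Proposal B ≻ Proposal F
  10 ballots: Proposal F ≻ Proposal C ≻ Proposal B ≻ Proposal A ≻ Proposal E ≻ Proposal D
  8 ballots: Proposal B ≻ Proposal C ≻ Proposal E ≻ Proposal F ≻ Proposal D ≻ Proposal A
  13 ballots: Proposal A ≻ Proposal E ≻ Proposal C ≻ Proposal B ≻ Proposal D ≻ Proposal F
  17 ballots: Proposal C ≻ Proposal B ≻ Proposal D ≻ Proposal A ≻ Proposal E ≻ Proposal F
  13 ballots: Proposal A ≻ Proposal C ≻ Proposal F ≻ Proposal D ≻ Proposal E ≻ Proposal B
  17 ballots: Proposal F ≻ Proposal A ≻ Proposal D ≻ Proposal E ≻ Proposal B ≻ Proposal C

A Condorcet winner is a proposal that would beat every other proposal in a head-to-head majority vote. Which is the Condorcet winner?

Proposal A vs Proposal B: 69–35
Proposal A vs Proposal C: 57–47
Proposal A vs Proposal D: 67–37
Proposal A vs Proposal E: 70–34
Proposal A vs Proposal F: 55–49
Proposal A beats every other proposal.

Proposal A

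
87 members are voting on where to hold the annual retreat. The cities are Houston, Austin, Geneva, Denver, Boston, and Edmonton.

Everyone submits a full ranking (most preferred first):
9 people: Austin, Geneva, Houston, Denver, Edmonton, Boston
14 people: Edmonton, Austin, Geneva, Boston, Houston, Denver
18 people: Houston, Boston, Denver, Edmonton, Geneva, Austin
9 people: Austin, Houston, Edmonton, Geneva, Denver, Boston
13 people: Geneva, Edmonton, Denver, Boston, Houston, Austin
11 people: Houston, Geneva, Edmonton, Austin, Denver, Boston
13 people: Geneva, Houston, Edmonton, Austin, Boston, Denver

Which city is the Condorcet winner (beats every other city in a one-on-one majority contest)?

Geneva

Geneva vs Houston: 49–38
Geneva vs Austin: 55–32
Geneva vs Denver: 69–18
Geneva vs Boston: 69–18
Geneva vs Edmonton: 46–41
Geneva beats every other city.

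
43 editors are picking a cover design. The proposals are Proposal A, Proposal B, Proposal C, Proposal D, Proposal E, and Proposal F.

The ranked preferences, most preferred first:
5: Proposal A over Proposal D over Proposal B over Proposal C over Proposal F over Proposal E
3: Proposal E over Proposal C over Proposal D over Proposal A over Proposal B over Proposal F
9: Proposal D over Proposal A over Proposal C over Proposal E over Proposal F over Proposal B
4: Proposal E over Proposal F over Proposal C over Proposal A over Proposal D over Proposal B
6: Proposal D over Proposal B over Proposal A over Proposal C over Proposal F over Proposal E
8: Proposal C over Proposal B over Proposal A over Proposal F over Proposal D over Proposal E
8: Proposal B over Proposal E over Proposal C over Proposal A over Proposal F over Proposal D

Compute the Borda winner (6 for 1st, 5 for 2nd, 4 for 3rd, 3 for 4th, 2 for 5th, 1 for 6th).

Proposal A: 5×6 + 3×3 + 9×5 + 4×3 + 6×4 + 8×4 + 8×3 = 176
Proposal B: 5×4 + 3×2 + 9×1 + 4×1 + 6×5 + 8×5 + 8×6 = 157
Proposal C: 5×3 + 3×5 + 9×4 + 4×4 + 6×3 + 8×6 + 8×4 = 180
Proposal D: 5×5 + 3×4 + 9×6 + 4×2 + 6×6 + 8×2 + 8×1 = 159
Proposal E: 5×1 + 3×6 + 9×3 + 4×6 + 6×1 + 8×1 + 8×5 = 128
Proposal F: 5×2 + 3×1 + 9×2 + 4×5 + 6×2 + 8×3 + 8×2 = 103

Proposal C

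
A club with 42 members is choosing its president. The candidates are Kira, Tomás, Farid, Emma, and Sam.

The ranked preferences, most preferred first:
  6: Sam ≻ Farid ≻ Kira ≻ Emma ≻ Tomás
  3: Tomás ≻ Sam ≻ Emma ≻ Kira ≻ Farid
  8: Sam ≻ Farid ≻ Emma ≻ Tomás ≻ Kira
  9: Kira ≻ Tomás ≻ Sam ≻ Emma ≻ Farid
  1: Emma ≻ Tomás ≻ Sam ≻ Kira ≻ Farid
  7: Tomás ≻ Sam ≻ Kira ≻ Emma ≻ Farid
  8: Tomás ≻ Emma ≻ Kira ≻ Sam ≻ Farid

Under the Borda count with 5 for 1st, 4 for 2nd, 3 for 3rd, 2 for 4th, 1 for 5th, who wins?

Kira: 6×3 + 3×2 + 8×1 + 9×5 + 1×2 + 7×3 + 8×3 = 124
Tomás: 6×1 + 3×5 + 8×2 + 9×4 + 1×4 + 7×5 + 8×5 = 152
Farid: 6×4 + 3×1 + 8×4 + 9×1 + 1×1 + 7×1 + 8×1 = 84
Emma: 6×2 + 3×3 + 8×3 + 9×2 + 1×5 + 7×2 + 8×4 = 114
Sam: 6×5 + 3×4 + 8×5 + 9×3 + 1×3 + 7×4 + 8×2 = 156

Sam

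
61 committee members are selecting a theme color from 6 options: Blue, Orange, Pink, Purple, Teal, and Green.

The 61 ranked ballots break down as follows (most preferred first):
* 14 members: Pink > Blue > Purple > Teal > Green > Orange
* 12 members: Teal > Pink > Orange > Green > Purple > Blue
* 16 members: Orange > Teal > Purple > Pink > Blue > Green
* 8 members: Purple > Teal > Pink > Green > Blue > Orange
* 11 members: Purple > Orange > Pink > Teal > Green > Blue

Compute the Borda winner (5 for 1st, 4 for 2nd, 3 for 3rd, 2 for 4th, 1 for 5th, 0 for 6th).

Pink

Blue: 14×4 + 12×0 + 16×1 + 8×1 + 11×0 = 80
Orange: 14×0 + 12×3 + 16×5 + 8×0 + 11×4 = 160
Pink: 14×5 + 12×4 + 16×2 + 8×3 + 11×3 = 207
Purple: 14×3 + 12×1 + 16×3 + 8×5 + 11×5 = 197
Teal: 14×2 + 12×5 + 16×4 + 8×4 + 11×2 = 206
Green: 14×1 + 12×2 + 16×0 + 8×2 + 11×1 = 65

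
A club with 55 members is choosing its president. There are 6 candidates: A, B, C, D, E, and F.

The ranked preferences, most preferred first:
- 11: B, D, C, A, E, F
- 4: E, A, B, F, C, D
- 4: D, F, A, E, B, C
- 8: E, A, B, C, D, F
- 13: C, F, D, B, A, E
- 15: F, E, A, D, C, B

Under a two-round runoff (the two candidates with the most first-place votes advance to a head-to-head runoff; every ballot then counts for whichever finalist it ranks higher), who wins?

C

Round 1 first-place votes: A 0, B 11, C 13, D 4, E 12, F 15. F and C advance.
Runoff: F is ranked above C on 23 ballots, C above F on 32.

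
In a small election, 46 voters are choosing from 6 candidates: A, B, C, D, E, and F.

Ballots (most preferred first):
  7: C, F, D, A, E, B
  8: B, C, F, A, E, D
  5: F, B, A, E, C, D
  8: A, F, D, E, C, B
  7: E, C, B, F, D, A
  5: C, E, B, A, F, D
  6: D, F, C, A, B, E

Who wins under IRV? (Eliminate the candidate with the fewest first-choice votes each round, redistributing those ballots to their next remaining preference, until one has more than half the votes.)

Round 1: A 8, B 8, C 12, D 6, E 7, F 5. F eliminated.
Round 2: A 8, B 13, C 12, D 6, E 7. D eliminated.
Round 3: A 8, B 13, C 18, E 7. E eliminated.
Round 4: A 8, B 13, C 25. C has a majority (≥24).

C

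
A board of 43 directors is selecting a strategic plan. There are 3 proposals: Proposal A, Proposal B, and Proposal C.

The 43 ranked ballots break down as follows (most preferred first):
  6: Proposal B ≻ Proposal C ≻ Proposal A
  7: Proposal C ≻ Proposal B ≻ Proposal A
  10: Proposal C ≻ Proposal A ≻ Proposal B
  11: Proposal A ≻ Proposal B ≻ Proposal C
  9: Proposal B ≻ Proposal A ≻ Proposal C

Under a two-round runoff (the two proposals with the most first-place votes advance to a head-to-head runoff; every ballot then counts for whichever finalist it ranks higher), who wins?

Round 1 first-place votes: Proposal A 11, Proposal B 15, Proposal C 17. Proposal C and Proposal B advance.
Runoff: Proposal C is ranked above Proposal B on 17 ballots, Proposal B above Proposal C on 26.

Proposal B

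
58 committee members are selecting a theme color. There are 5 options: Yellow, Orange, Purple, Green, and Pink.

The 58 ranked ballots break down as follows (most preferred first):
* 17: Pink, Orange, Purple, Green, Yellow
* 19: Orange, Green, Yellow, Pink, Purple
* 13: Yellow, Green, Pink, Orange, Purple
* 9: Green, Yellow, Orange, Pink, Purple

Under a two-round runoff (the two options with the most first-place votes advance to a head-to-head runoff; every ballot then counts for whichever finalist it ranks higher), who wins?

Round 1 first-place votes: Yellow 13, Orange 19, Purple 0, Green 9, Pink 17. Orange and Pink advance.
Runoff: Orange is ranked above Pink on 28 ballots, Pink above Orange on 30.

Pink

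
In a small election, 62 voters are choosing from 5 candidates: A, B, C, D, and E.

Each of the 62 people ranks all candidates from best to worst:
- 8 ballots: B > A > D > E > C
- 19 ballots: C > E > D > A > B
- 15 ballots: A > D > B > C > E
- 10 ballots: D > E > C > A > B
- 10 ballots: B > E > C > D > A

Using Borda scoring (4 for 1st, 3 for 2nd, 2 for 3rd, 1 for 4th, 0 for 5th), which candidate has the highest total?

A: 8×3 + 19×1 + 15×4 + 10×1 + 10×0 = 113
B: 8×4 + 19×0 + 15×2 + 10×0 + 10×4 = 102
C: 8×0 + 19×4 + 15×1 + 10×2 + 10×2 = 131
D: 8×2 + 19×2 + 15×3 + 10×4 + 10×1 = 149
E: 8×1 + 19×3 + 15×0 + 10×3 + 10×3 = 125

D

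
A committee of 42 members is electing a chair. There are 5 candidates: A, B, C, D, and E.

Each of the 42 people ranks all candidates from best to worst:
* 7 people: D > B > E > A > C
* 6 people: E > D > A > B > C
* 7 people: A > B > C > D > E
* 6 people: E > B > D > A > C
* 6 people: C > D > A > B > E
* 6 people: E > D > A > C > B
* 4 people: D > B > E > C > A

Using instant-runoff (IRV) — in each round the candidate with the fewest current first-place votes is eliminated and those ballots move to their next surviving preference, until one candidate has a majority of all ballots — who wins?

Round 1: A 7, B 0, C 6, D 11, E 18. B eliminated.
Round 2: A 7, C 6, D 11, E 18. C eliminated.
Round 3: A 7, D 17, E 18. A eliminated.
Round 4: D 24, E 18. D has a majority (≥22).

D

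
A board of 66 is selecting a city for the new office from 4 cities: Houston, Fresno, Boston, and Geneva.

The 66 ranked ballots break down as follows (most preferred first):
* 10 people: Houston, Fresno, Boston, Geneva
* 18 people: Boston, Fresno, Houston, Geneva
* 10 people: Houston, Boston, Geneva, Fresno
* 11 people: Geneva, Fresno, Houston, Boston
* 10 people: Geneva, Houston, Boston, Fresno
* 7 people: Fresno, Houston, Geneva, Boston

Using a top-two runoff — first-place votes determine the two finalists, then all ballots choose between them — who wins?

Houston

Round 1 first-place votes: Houston 20, Fresno 7, Boston 18, Geneva 21. Geneva and Houston advance.
Runoff: Geneva is ranked above Houston on 21 ballots, Houston above Geneva on 45.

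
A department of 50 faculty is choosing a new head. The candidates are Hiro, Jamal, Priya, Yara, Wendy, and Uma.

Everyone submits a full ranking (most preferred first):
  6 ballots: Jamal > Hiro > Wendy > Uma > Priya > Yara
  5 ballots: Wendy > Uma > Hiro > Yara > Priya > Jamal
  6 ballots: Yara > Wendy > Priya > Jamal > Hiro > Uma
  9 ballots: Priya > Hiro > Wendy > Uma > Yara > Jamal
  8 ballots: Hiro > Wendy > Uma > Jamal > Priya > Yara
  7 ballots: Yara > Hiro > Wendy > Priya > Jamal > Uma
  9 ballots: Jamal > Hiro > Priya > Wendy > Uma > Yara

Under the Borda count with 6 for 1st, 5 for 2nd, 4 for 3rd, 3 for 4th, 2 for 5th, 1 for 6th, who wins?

Hiro: 6×5 + 5×4 + 6×2 + 9×5 + 8×6 + 7×5 + 9×5 = 235
Jamal: 6×6 + 5×1 + 6×3 + 9×1 + 8×3 + 7×2 + 9×6 = 160
Priya: 6×2 + 5×2 + 6×4 + 9×6 + 8×2 + 7×3 + 9×4 = 173
Yara: 6×1 + 5×3 + 6×6 + 9×2 + 8×1 + 7×6 + 9×1 = 134
Wendy: 6×4 + 5×6 + 6×5 + 9×4 + 8×5 + 7×4 + 9×3 = 215
Uma: 6×3 + 5×5 + 6×1 + 9×3 + 8×4 + 7×1 + 9×2 = 133

Hiro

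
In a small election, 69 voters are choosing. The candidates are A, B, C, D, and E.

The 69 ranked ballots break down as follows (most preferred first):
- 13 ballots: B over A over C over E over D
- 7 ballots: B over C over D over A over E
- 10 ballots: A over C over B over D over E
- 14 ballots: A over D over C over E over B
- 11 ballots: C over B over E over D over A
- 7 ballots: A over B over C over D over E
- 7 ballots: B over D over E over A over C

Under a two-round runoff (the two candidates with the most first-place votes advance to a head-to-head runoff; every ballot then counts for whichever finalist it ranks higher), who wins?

Round 1 first-place votes: A 31, B 27, C 11, D 0, E 0. A and B advance.
Runoff: A is ranked above B on 31 ballots, B above A on 38.

B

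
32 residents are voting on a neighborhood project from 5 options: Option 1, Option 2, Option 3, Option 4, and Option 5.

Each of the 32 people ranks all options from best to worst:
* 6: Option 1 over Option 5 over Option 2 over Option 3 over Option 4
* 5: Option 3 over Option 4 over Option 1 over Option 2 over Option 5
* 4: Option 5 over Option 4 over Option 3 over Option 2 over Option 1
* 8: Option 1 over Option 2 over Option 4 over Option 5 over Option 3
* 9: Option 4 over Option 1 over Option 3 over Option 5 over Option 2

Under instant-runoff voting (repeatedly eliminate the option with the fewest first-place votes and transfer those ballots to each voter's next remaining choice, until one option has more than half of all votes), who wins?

Option 4

Round 1: Option 1 14, Option 2 0, Option 3 5, Option 4 9, Option 5 4. Option 2 eliminated.
Round 2: Option 1 14, Option 3 5, Option 4 9, Option 5 4. Option 5 eliminated.
Round 3: Option 1 14, Option 3 5, Option 4 13. Option 3 eliminated.
Round 4: Option 1 14, Option 4 18. Option 4 has a majority (≥17).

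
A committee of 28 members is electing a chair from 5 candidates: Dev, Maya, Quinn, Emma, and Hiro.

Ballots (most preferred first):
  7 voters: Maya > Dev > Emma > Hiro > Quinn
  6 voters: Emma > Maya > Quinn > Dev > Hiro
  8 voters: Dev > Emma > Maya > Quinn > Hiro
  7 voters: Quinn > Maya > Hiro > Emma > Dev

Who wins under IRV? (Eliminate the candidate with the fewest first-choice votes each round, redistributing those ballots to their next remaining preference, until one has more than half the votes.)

Maya

Round 1: Dev 8, Maya 7, Quinn 7, Emma 6, Hiro 0. Hiro eliminated.
Round 2: Dev 8, Maya 7, Quinn 7, Emma 6. Emma eliminated.
Round 3: Dev 8, Maya 13, Quinn 7. Quinn eliminated.
Round 4: Dev 8, Maya 20. Maya has a majority (≥15).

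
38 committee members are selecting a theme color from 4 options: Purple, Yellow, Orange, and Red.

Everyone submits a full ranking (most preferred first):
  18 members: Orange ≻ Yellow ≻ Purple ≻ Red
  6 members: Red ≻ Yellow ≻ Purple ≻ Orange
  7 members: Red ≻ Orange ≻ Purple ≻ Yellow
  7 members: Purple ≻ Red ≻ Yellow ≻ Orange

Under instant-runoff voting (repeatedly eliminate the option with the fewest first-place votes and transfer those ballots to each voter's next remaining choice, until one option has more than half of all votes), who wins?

Round 1: Purple 7, Yellow 0, Orange 18, Red 13. Yellow eliminated.
Round 2: Purple 7, Orange 18, Red 13. Purple eliminated.
Round 3: Orange 18, Red 20. Red has a majority (≥20).

Red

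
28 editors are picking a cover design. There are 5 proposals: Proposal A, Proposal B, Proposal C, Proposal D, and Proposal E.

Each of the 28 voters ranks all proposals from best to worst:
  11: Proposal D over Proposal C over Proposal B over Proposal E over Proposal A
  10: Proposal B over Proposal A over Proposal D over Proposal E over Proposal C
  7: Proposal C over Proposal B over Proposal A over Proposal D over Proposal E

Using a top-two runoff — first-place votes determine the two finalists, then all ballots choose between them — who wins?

Round 1 first-place votes: Proposal A 0, Proposal B 10, Proposal C 7, Proposal D 11, Proposal E 0. Proposal D and Proposal B advance.
Runoff: Proposal D is ranked above Proposal B on 11 ballots, Proposal B above Proposal D on 17.

Proposal B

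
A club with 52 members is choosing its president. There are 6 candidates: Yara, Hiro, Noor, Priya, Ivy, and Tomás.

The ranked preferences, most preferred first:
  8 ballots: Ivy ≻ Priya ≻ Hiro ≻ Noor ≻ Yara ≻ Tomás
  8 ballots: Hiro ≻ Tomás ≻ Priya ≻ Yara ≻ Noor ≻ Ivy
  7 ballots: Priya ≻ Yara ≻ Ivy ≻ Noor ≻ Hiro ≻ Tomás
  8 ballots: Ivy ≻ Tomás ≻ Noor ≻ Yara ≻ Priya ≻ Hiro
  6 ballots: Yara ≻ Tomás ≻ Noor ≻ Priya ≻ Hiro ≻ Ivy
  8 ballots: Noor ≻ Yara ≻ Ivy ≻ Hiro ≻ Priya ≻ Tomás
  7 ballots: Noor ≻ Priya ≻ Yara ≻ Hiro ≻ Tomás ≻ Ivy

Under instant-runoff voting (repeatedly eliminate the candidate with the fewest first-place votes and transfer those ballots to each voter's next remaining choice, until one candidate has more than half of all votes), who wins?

Round 1: Yara 6, Hiro 8, Noor 15, Priya 7, Ivy 16, Tomás 0. Tomás eliminated.
Round 2: Yara 6, Hiro 8, Noor 15, Priya 7, Ivy 16. Yara eliminated.
Round 3: Hiro 8, Noor 21, Priya 7, Ivy 16. Priya eliminated.
Round 4: Hiro 8, Noor 21, Ivy 23. Hiro eliminated.
Round 5: Noor 29, Ivy 23. Noor has a majority (≥27).

Noor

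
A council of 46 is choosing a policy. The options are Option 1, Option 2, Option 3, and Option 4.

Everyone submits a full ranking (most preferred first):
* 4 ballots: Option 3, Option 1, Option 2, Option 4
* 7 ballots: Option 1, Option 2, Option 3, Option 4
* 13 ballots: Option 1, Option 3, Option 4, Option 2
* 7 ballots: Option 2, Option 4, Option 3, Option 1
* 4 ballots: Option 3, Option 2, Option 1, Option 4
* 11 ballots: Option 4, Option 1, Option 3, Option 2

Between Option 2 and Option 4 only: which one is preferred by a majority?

Option 2 is ranked above Option 4 on 22 ballots; Option 4 above Option 2 on 24.

Option 4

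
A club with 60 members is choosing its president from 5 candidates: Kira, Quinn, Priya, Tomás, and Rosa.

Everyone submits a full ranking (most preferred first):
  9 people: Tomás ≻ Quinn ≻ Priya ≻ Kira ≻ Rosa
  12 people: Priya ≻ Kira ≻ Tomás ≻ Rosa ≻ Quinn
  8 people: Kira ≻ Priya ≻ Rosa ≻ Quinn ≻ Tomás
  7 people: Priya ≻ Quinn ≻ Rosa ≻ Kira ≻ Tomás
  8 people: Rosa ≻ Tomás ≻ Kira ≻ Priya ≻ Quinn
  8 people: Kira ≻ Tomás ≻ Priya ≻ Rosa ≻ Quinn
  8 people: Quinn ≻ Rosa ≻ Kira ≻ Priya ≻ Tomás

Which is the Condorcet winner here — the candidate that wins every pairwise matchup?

Kira vs Quinn: 36–24
Kira vs Priya: 32–28
Kira vs Tomás: 43–17
Kira vs Rosa: 37–23
Kira beats every other candidate.

Kira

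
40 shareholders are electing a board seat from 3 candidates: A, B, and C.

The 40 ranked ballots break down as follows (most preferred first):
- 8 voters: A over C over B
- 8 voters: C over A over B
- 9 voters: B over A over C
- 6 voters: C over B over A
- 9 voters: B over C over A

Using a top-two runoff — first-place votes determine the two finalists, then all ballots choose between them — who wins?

Round 1 first-place votes: A 8, B 18, C 14. B and C advance.
Runoff: B is ranked above C on 18 ballots, C above B on 22.

C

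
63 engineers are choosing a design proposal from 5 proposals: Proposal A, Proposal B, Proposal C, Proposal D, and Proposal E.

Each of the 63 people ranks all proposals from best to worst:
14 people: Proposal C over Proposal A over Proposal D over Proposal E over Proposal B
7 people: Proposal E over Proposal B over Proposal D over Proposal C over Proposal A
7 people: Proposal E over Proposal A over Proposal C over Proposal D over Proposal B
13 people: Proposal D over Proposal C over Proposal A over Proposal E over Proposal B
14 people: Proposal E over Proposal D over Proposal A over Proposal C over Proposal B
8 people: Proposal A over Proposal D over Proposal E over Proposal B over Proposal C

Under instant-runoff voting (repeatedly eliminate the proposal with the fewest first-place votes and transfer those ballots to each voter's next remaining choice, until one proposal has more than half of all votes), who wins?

Round 1: Proposal A 8, Proposal B 0, Proposal C 14, Proposal D 13, Proposal E 28. Proposal B eliminated.
Round 2: Proposal A 8, Proposal C 14, Proposal D 13, Proposal E 28. Proposal A eliminated.
Round 3: Proposal C 14, Proposal D 21, Proposal E 28. Proposal C eliminated.
Round 4: Proposal D 35, Proposal E 28. Proposal D has a majority (≥32).

Proposal D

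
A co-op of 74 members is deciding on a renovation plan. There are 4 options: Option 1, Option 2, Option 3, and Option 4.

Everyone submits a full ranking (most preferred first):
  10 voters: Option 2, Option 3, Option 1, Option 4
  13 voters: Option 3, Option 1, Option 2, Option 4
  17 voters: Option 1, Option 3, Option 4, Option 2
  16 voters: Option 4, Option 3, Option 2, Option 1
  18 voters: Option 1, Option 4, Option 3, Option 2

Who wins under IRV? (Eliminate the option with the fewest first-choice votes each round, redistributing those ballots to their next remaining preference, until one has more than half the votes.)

Round 1: Option 1 35, Option 2 10, Option 3 13, Option 4 16. Option 2 eliminated.
Round 2: Option 1 35, Option 3 23, Option 4 16. Option 4 eliminated.
Round 3: Option 1 35, Option 3 39. Option 3 has a majority (≥38).

Option 3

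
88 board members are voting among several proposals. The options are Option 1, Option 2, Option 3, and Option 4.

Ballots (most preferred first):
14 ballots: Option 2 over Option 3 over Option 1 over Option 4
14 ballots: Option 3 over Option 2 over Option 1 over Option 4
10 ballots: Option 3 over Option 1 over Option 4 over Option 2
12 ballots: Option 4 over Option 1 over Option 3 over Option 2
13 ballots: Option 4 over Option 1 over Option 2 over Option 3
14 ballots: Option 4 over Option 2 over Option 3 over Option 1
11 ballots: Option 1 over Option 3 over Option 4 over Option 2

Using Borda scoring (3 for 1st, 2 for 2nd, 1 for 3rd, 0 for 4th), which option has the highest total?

Option 1: 14×1 + 14×1 + 10×2 + 12×2 + 13×2 + 14×0 + 11×3 = 131
Option 2: 14×3 + 14×2 + 10×0 + 12×0 + 13×1 + 14×2 + 11×0 = 111
Option 3: 14×2 + 14×3 + 10×3 + 12×1 + 13×0 + 14×1 + 11×2 = 148
Option 4: 14×0 + 14×0 + 10×1 + 12×3 + 13×3 + 14×3 + 11×1 = 138

Option 3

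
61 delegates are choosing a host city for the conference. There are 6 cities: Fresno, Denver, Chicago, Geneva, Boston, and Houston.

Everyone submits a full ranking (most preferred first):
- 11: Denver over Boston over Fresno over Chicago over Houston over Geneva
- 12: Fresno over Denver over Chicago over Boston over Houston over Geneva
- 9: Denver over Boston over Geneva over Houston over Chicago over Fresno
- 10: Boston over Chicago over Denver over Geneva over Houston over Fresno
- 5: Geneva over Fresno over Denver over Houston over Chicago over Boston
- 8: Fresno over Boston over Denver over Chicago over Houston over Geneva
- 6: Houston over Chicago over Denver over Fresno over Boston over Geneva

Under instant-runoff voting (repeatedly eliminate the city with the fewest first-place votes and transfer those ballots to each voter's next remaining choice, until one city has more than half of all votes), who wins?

Round 1: Fresno 20, Denver 20, Chicago 0, Geneva 5, Boston 10, Houston 6. Chicago eliminated.
Round 2: Fresno 20, Denver 20, Geneva 5, Boston 10, Houston 6. Geneva eliminated.
Round 3: Fresno 25, Denver 20, Boston 10, Houston 6. Houston eliminated.
Round 4: Fresno 25, Denver 26, Boston 10. Boston eliminated.
Round 5: Fresno 25, Denver 36. Denver has a majority (≥31).

Denver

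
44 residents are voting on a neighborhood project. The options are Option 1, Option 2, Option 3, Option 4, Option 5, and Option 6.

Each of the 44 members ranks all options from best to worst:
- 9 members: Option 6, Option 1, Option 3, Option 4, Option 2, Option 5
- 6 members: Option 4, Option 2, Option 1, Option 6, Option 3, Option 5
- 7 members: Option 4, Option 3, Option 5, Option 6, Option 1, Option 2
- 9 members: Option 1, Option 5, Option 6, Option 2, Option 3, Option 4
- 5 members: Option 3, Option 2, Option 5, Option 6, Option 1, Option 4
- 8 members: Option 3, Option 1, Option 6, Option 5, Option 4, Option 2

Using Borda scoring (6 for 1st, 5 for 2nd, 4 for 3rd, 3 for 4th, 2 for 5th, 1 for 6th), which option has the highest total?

Option 1

Option 1: 9×5 + 6×4 + 7×2 + 9×6 + 5×2 + 8×5 = 187
Option 2: 9×2 + 6×5 + 7×1 + 9×3 + 5×5 + 8×1 = 115
Option 3: 9×4 + 6×2 + 7×5 + 9×2 + 5×6 + 8×6 = 179
Option 4: 9×3 + 6×6 + 7×6 + 9×1 + 5×1 + 8×2 = 135
Option 5: 9×1 + 6×1 + 7×4 + 9×5 + 5×4 + 8×3 = 132
Option 6: 9×6 + 6×3 + 7×3 + 9×4 + 5×3 + 8×4 = 176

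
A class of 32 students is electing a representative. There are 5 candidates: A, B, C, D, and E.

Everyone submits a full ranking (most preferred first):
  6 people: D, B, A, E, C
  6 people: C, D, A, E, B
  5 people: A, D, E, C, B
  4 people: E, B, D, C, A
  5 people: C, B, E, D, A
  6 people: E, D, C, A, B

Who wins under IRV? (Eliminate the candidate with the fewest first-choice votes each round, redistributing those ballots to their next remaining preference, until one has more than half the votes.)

Round 1: A 5, B 0, C 11, D 6, E 10. B eliminated.
Round 2: A 5, C 11, D 6, E 10. A eliminated.
Round 3: C 11, D 11, E 10. E eliminated.
Round 4: C 11, D 21. D has a majority (≥17).

D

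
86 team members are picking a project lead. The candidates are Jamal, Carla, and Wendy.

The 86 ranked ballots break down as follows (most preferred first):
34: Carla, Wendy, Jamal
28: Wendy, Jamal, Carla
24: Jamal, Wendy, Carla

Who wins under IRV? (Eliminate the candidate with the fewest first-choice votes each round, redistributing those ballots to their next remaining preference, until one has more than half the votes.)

Wendy

Round 1: Jamal 24, Carla 34, Wendy 28. Jamal eliminated.
Round 2: Carla 34, Wendy 52. Wendy has a majority (≥44).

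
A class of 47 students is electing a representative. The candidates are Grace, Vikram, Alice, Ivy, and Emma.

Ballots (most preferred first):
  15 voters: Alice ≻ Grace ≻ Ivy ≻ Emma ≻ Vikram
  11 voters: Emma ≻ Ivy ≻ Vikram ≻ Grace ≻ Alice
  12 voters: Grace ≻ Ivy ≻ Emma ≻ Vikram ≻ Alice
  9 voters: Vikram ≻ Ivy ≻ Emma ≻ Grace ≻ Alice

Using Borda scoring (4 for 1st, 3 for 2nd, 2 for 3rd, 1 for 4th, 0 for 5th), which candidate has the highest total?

Ivy

Grace: 15×3 + 11×1 + 12×4 + 9×1 = 113
Vikram: 15×0 + 11×2 + 12×1 + 9×4 = 70
Alice: 15×4 + 11×0 + 12×0 + 9×0 = 60
Ivy: 15×2 + 11×3 + 12×3 + 9×3 = 126
Emma: 15×1 + 11×4 + 12×2 + 9×2 = 101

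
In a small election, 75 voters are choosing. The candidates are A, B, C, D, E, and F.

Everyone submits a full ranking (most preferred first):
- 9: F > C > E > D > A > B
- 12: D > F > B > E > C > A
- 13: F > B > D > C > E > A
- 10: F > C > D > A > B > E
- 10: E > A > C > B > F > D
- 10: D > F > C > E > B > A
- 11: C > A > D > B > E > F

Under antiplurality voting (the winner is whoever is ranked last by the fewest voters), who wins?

C

Last-place votes: A 35, B 9, C 0, D 10, E 10, F 11.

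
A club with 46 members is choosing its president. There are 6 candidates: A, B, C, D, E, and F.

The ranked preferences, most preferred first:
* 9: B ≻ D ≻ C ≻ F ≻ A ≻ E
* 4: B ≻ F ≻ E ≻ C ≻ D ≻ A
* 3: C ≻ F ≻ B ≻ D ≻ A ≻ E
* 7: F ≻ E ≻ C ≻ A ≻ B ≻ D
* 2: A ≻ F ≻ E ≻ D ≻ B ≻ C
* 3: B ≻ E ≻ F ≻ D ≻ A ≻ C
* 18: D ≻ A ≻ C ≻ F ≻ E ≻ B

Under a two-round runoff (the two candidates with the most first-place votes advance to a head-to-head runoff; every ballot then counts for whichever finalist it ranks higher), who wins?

Round 1 first-place votes: A 2, B 16, C 3, D 18, E 0, F 7. D and B advance.
Runoff: D is ranked above B on 20 ballots, B above D on 26.

B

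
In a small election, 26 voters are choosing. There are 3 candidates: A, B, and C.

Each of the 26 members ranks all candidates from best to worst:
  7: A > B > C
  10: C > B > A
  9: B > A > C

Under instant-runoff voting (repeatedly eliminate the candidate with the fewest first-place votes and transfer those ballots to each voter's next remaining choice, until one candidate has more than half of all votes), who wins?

Round 1: A 7, B 9, C 10. A eliminated.
Round 2: B 16, C 10. B has a majority (≥14).

B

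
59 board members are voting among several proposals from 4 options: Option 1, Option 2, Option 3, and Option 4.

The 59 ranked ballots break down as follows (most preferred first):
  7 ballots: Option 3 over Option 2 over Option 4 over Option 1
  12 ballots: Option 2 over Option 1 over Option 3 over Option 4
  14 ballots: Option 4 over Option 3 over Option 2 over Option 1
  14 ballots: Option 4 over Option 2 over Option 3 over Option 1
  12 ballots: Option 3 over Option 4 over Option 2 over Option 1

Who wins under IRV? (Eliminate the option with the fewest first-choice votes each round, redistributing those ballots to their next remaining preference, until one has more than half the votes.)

Option 3

Round 1: Option 1 0, Option 2 12, Option 3 19, Option 4 28. Option 1 eliminated.
Round 2: Option 2 12, Option 3 19, Option 4 28. Option 2 eliminated.
Round 3: Option 3 31, Option 4 28. Option 3 has a majority (≥30).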